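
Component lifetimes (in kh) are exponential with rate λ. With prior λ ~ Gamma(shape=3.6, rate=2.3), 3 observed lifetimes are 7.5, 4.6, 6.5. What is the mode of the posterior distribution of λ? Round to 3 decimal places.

Σ times = 18.6. Posterior: Gamma(shape = 3.6+3 = 6.6, rate = 2.3+18.6 = 20.9).
Mode = (α−1)/β = 5.6/20.9 = 0.268.
Mean = α/β = 6.6/20.9 = 0.316.
This is the posterior mode — the MAP estimate.

0.268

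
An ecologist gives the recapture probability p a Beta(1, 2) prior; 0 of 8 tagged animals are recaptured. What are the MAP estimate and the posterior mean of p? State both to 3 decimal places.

Posterior: Beta(1+0, 2+8) = Beta(1, 10).
Since α = 1 ≤ 1 and β > 1, the Beta density is monotone decreasing on [0,1]; the mode is at 0.
Mean = 1/(1+10) = 0.091.

p_MAP = 0.000, E[p|data] = 0.091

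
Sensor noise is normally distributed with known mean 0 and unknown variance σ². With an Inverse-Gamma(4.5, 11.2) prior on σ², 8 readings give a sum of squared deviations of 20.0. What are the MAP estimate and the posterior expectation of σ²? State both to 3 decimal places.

Posterior: Inverse-Gamma(shape = 4.5+8/2 = 8.5, scale = 11.2+20.0/2 = 21.2).
Mode = β/(α+1) = 21.2/9.5 = 2.232.
Mean = β/(α−1) = 21.2/7.5 = 2.827.
The mean is pulled above the mode by the posterior's right skew.

MAP: 2.232. Posterior mean: 2.827.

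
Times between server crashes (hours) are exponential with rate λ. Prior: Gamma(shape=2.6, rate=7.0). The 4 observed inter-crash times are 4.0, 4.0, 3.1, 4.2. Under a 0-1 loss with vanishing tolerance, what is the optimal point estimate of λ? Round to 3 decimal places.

Σ times = 15.3. Posterior: Gamma(shape = 2.6+4 = 6.6, rate = 7.0+15.3 = 22.3).
Mode = (α−1)/β = 5.6/22.3 = 0.251.
Mean = α/β = 6.6/22.3 = 0.296.
This is the posterior mode — the MAP estimate.

0.251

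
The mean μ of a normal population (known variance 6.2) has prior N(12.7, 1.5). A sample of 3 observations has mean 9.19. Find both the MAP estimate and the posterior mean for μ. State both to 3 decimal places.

μ_MAP = 11.224, E[μ|data] = 11.224

Posterior for μ is Normal. Precision-weighted mean: (1/1.5·12.7 + 3/6.2·9.19) / (1/1.5 + 3/6.2) = 11.224.
A Normal posterior is symmetric, so mode = mean.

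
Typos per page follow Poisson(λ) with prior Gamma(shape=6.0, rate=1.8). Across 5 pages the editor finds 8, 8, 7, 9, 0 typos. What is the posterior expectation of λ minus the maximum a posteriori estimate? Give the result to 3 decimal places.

Σ counts = 32. Posterior: Gamma(shape = 6.0+32 = 38.0, rate = 1.8+5 = 6.8).
Mode = (α−1)/β = 37.0/6.8 = 5.441.
Mean = α/β = 38.0/6.8 = 5.588.
Difference = 5.588 − 5.441 = 0.147.

0.147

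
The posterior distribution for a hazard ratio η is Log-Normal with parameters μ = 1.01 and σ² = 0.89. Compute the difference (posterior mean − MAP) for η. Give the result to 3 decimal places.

Mode = exp(μ − σ²) = exp(0.12) = 1.127.
Mean = exp(μ + σ²/2) = exp(1.455) = 4.284.
Difference = 4.284 − 1.127 = 3.157.

3.157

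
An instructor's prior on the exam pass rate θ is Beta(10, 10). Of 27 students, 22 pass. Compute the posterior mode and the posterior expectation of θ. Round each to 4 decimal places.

MAP = 0.6889, posterior mean = 0.6809

Posterior: Beta(10+22, 10+5) = Beta(32, 15).
Mode = (32−1)/(32+15−2) = 31/45 = 0.6889.
Mean = 32/(32+15) = 32/47 = 0.6809.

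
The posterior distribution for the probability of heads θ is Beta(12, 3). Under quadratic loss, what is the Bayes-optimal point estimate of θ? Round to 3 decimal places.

Mode = (12−1)/(12+3−2) = 11/13 = 0.846.
Mean = 12/(12+3) = 12/15 = 0.800.
Quadratic loss ⇒ the optimal estimator is the posterior mean.

0.800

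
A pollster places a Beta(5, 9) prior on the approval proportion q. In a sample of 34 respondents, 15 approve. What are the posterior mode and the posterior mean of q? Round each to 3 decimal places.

q_MAP = 0.413, E[q|data] = 0.417

Posterior: Beta(5+15, 9+19) = Beta(20, 28).
Mode = (20−1)/(20+28−2) = 19/46 = 0.413.
Mean = 20/(20+28) = 20/48 = 0.417.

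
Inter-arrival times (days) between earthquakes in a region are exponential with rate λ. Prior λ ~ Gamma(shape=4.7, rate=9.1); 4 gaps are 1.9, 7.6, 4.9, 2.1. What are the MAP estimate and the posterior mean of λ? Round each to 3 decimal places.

Σ times = 16.5. Posterior: Gamma(shape = 4.7+4 = 8.7, rate = 9.1+16.5 = 25.6).
Mode = (α−1)/β = 7.7/25.6 = 0.301.
Mean = α/β = 8.7/25.6 = 0.340.

MAP = 0.301, posterior mean = 0.340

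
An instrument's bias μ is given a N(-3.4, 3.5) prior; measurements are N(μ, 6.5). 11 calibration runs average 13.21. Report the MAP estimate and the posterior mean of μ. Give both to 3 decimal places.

MAP = 10.811; posterior mean = 10.811

Posterior for μ is Normal. Precision-weighted mean: (1/3.5·-3.4 + 11/6.5·13.21) / (1/3.5 + 11/6.5) = 10.811.
A Normal posterior is symmetric, so mode = mean.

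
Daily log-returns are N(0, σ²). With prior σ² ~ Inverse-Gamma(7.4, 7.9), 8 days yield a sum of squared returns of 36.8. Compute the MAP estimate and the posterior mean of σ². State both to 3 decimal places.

MAP = 2.121; posterior mean = 2.529

Posterior: Inverse-Gamma(shape = 7.4+8/2 = 11.4, scale = 7.9+36.8/2 = 26.3).
Mode = β/(α+1) = 26.3/12.4 = 2.121.
Mean = β/(α−1) = 26.3/10.4 = 2.529.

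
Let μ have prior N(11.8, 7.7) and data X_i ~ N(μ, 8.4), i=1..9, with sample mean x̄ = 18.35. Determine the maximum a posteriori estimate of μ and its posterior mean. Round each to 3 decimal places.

maximum a posteriori estimate = 17.642, posterior mean = 17.642

Posterior for μ is Normal. Precision-weighted mean: (1/7.7·11.8 + 9/8.4·18.35) / (1/7.7 + 9/8.4) = 17.642.
A Normal posterior is symmetric, so mode = mean.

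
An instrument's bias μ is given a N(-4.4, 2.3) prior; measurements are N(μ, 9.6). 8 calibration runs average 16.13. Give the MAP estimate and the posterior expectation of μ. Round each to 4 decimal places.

MAP = 9.0911, posterior mean = 9.0911

Posterior for μ is Normal. Precision-weighted mean: (1/2.3·-4.4 + 8/9.6·16.13) / (1/2.3 + 8/9.6) = 9.0911.
A Normal posterior is symmetric, so mode = mean.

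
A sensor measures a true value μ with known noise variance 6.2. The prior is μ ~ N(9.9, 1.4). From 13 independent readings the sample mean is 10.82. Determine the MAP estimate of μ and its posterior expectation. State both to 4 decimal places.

μ_MAP = 10.5862, E[μ|data] = 10.5862

Posterior for μ is Normal. Precision-weighted mean: (1/1.4·9.9 + 13/6.2·10.82) / (1/1.4 + 13/6.2) = 10.5862.
A Normal posterior is symmetric, so mode = mean.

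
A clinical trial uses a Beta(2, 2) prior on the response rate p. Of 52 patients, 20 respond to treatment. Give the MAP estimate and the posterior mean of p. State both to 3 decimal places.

MAP estimate = 0.389, posterior mean = 0.393

Posterior: Beta(2+20, 2+32) = Beta(22, 34).
Mode = (22−1)/(22+34−2) = 21/54 = 0.389.
Mean = 22/(22+34) = 22/56 = 0.393.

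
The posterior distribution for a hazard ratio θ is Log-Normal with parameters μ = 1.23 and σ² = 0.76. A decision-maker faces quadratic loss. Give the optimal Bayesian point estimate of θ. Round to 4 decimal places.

5.0028

Mode = exp(μ − σ²) = exp(0.47) = 1.6000.
Mean = exp(μ + σ²/2) = exp(1.610) = 5.0028.
Quadratic loss ⇒ the optimal estimator is the posterior mean.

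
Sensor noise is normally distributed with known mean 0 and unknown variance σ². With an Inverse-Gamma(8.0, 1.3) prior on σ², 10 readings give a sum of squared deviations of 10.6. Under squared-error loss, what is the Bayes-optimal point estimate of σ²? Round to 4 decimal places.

0.5500

Posterior: Inverse-Gamma(shape = 8.0+10/2 = 13.0, scale = 1.3+10.6/2 = 6.6).
Mode = β/(α+1) = 6.6/14.0 = 0.4714.
Mean = β/(α−1) = 6.6/12.0 = 0.5500.
Squared-error loss ⇒ the optimal estimator is the posterior mean.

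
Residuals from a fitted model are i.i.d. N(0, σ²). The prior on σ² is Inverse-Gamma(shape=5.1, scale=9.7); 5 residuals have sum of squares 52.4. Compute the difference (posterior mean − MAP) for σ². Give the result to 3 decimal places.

1.265

Posterior: Inverse-Gamma(shape = 5.1+5/2 = 7.6, scale = 9.7+52.4/2 = 35.9).
Mode = β/(α+1) = 35.9/8.6 = 4.174.
Mean = β/(α−1) = 35.9/6.6 = 5.439.
Difference = 5.439 − 4.174 = 1.265.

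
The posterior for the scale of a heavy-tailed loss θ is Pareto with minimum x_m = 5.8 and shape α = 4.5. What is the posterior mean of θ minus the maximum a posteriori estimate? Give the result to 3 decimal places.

1.657

The Pareto density is strictly decreasing on [x_m, ∞), so the mode is x_m = 5.800.
Mean = α·x_m/(α−1) = 4.5·5.8/3.5 = 7.457.
Difference = 7.457 − 5.800 = 1.657.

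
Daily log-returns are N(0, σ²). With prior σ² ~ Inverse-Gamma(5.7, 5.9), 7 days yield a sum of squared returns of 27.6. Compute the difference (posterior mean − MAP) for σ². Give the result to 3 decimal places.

0.471

Posterior: Inverse-Gamma(shape = 5.7+7/2 = 9.2, scale = 5.9+27.6/2 = 19.7).
Mode = β/(α+1) = 19.7/10.2 = 1.931.
Mean = β/(α−1) = 19.7/8.2 = 2.402.
Difference = 2.402 − 1.931 = 0.471.
The posterior is right-skewed, so the mean exceeds the mode.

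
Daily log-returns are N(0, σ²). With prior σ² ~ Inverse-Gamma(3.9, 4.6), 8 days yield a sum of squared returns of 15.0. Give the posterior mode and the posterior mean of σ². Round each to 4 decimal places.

Posterior: Inverse-Gamma(shape = 3.9+8/2 = 7.9, scale = 4.6+15.0/2 = 12.1).
Mode = β/(α+1) = 12.1/8.9 = 1.3596.
Mean = β/(α−1) = 12.1/6.9 = 1.7536.

MAP = 1.3596, posterior mean = 1.7536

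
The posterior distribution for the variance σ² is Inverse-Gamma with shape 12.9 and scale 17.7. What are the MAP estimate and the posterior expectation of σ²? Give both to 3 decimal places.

Mode = β/(α+1) = 17.7/13.9 = 1.273.
Mean = β/(α−1) = 17.7/11.9 = 1.487.

MAP estimate = 1.273, posterior expectation = 1.487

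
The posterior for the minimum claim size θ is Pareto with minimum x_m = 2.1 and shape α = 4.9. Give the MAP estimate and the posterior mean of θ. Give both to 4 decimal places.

θ_MAP = 2.1000, E[θ|data] = 2.6385

The Pareto density is strictly decreasing on [x_m, ∞), so the mode is x_m = 2.1000.
Mean = α·x_m/(α−1) = 4.9·2.1/3.9 = 2.6385.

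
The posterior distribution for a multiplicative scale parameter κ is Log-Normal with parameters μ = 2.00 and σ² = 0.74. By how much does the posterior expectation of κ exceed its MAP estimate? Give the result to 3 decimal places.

Mode = exp(μ − σ²) = exp(1.26) = 3.525.
Mean = exp(μ + σ²/2) = exp(2.370) = 10.697.
Difference = 10.697 − 3.525 = 7.172.

7.172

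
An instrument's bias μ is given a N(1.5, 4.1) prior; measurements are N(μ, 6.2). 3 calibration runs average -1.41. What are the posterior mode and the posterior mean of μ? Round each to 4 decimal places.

MAP = -0.4348, posterior mean = -0.4348

Posterior for μ is Normal. Precision-weighted mean: (1/4.1·1.5 + 3/6.2·-1.41) / (1/4.1 + 3/6.2) = -0.4348.
A Normal posterior is symmetric, so mode = mean.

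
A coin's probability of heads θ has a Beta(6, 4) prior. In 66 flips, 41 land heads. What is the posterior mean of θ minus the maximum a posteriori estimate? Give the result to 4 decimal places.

Posterior: Beta(6+41, 4+25) = Beta(47, 29).
Mode = (47−1)/(47+29−2) = 46/74 = 0.6216.
Mean = 47/(47+29) = 47/76 = 0.6184.
Difference = 0.6184 − 0.6216 = -0.0032.

-0.0032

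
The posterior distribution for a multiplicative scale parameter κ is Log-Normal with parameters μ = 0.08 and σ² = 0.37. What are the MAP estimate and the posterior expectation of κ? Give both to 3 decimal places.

Mode = exp(μ − σ²) = exp(-0.29) = 0.748.
Mean = exp(μ + σ²/2) = exp(0.265) = 1.303.

MAP = 0.748, posterior mean = 1.303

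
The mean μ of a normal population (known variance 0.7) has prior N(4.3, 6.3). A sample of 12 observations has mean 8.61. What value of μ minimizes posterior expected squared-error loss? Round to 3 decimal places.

Posterior for μ is Normal. Precision-weighted mean: (1/6.3·4.3 + 12/0.7·8.61) / (1/6.3 + 12/0.7) = 8.570.
A Normal posterior is symmetric, so mode = mean.
Squared-error loss ⇒ the optimal estimator is the posterior mean.

8.570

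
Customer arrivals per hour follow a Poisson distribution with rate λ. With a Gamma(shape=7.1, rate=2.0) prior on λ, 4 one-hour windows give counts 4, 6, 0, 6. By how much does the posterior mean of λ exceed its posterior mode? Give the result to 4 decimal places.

0.1667

Σ counts = 16. Posterior: Gamma(shape = 7.1+16 = 23.1, rate = 2.0+4 = 6.0).
Mode = (α−1)/β = 22.1/6.0 = 3.6833.
Mean = α/β = 23.1/6.0 = 3.8500.
Difference = 3.8500 − 3.6833 = 0.1667.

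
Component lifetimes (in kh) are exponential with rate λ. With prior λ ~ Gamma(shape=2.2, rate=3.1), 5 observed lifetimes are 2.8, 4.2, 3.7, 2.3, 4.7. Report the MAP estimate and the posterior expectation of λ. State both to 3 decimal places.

MAP: 0.298. Posterior mean: 0.346.

Σ times = 17.7. Posterior: Gamma(shape = 2.2+5 = 7.2, rate = 3.1+17.7 = 20.8).
Mode = (α−1)/β = 6.2/20.8 = 0.298.
Mean = α/β = 7.2/20.8 = 0.346.
The mean is pulled above the mode by the posterior's right skew.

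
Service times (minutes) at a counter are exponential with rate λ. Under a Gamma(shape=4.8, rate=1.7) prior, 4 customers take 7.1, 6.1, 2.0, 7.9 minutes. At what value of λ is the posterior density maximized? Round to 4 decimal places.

Σ times = 23.1. Posterior: Gamma(shape = 4.8+4 = 8.8, rate = 1.7+23.1 = 24.8).
Mode = (α−1)/β = 7.8/24.8 = 0.3145.
Mean = α/β = 8.8/24.8 = 0.3548.
This is the posterior mode — the MAP estimate.

0.3145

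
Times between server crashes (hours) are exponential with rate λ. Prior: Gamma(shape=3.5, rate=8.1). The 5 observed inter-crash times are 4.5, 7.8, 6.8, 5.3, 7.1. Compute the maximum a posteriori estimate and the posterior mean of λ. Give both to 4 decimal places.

Σ times = 31.5. Posterior: Gamma(shape = 3.5+5 = 8.5, rate = 8.1+31.5 = 39.6).
Mode = (α−1)/β = 7.5/39.6 = 0.1894.
Mean = α/β = 8.5/39.6 = 0.2146.
Right-skewed posterior ⇒ mode < mean.

MAP: 0.1894. Posterior mean: 0.2146.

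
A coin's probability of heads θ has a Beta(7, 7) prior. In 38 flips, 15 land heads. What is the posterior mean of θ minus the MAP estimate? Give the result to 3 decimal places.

Posterior: Beta(7+15, 7+23) = Beta(22, 30).
Mode = (22−1)/(22+30−2) = 21/50 = 0.420.
Mean = 22/(22+30) = 22/52 = 0.423.
Difference = 0.423 − 0.420 = 0.003.

0.003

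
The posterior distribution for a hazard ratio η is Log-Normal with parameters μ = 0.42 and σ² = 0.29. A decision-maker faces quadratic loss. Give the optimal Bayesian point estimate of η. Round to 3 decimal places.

Mode = exp(μ − σ²) = exp(0.13) = 1.139.
Mean = exp(μ + σ²/2) = exp(0.565) = 1.759.
Quadratic loss ⇒ the optimal estimator is the posterior mean.

1.759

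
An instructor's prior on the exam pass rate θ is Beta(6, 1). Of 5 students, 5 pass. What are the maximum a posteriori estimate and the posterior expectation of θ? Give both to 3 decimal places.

MAP = 1.000; posterior mean = 0.917

Posterior: Beta(6+5, 1+0) = Beta(11, 1).
Since β = 1 ≤ 1 and α > 1, the Beta density is monotone increasing on [0,1]; the mode is at 1.
Mean = 11/(11+1) = 0.917.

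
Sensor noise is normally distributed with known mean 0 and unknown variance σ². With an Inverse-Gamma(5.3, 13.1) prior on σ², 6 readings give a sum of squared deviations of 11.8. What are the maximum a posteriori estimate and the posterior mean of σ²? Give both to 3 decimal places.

MAP = 2.043, posterior mean = 2.603

Posterior: Inverse-Gamma(shape = 5.3+6/2 = 8.3, scale = 13.1+11.8/2 = 19.0).
Mode = β/(α+1) = 19.0/9.3 = 2.043.
Mean = β/(α−1) = 19.0/7.3 = 2.603.
The mean is pulled above the mode by the posterior's right skew.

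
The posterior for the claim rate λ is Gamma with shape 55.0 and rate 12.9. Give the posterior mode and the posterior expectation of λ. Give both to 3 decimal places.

posterior mode = 4.186, posterior expectation = 4.264

Mode = (α−1)/β = 54.0/12.9 = 4.186.
Mean = α/β = 55.0/12.9 = 4.264.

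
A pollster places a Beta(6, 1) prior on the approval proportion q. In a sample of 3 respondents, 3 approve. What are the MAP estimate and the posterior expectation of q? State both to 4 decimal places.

Posterior: Beta(6+3, 1+0) = Beta(9, 1).
Since β = 1 ≤ 1 and α > 1, the Beta density is monotone increasing on [0,1]; the mode is at 1.
Mean = 9/(9+1) = 0.9000.

MAP = 1.0000; posterior mean = 0.9000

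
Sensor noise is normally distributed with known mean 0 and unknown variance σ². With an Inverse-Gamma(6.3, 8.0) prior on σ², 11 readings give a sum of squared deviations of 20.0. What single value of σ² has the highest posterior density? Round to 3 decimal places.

1.406

Posterior: Inverse-Gamma(shape = 6.3+11/2 = 11.8, scale = 8.0+20.0/2 = 18.0).
Mode = β/(α+1) = 18.0/12.8 = 1.406.
Mean = β/(α−1) = 18.0/10.8 = 1.667.
This is the posterior mode — the MAP estimate.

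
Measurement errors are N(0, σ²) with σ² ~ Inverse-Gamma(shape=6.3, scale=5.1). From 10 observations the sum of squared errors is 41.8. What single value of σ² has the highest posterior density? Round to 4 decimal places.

2.1138

Posterior: Inverse-Gamma(shape = 6.3+10/2 = 11.3, scale = 5.1+41.8/2 = 26.0).
Mode = β/(α+1) = 26.0/12.3 = 2.1138.
Mean = β/(α−1) = 26.0/10.3 = 2.5243.
This is the posterior mode — the MAP estimate.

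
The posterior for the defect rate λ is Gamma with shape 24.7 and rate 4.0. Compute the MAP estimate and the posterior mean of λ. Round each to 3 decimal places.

MAP = 5.925; posterior mean = 6.175

Mode = (α−1)/β = 23.7/4.0 = 5.925.
Mean = α/β = 24.7/4.0 = 6.175.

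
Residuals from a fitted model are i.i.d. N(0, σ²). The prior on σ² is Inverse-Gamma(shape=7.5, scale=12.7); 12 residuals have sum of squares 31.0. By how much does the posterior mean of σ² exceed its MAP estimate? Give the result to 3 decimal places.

Posterior: Inverse-Gamma(shape = 7.5+12/2 = 13.5, scale = 12.7+31.0/2 = 28.2).
Mode = β/(α+1) = 28.2/14.5 = 1.945.
Mean = β/(α−1) = 28.2/12.5 = 2.256.
Difference = 2.256 − 1.945 = 0.311.
Right-skewed posterior ⇒ mode < mean.

0.311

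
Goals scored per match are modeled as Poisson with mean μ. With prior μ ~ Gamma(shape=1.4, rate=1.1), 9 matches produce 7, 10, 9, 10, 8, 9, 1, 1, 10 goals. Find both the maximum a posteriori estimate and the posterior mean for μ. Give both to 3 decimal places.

maximum a posteriori estimate = 6.475, posterior mean = 6.574

Σ counts = 65. Posterior: Gamma(shape = 1.4+65 = 66.4, rate = 1.1+9 = 10.1).
Mode = (α−1)/β = 65.4/10.1 = 6.475.
Mean = α/β = 66.4/10.1 = 6.574.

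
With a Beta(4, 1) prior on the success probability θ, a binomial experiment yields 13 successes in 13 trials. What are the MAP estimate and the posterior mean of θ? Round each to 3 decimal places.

Posterior: Beta(4+13, 1+0) = Beta(17, 1).
Since β = 1 ≤ 1 and α > 1, the Beta density is monotone increasing on [0,1]; the mode is at 1.
Mean = 17/(17+1) = 0.944.
The posterior is left-skewed, so the mode exceeds the mean.

MAP estimate = 1.000, posterior mean = 0.944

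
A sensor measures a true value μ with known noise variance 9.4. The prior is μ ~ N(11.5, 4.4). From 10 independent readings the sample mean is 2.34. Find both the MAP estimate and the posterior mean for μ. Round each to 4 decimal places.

MAP = 3.9524, posterior mean = 3.9524

Posterior for μ is Normal. Precision-weighted mean: (1/4.4·11.5 + 10/9.4·2.34) / (1/4.4 + 10/9.4) = 3.9524.
A Normal posterior is symmetric, so mode = mean.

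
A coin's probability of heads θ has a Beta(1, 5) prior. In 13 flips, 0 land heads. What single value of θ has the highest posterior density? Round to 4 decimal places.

Posterior: Beta(1+0, 5+13) = Beta(1, 18).
Since α = 1 ≤ 1 and β > 1, the Beta density is monotone decreasing on [0,1]; the mode is at 0.
Mean = 1/(1+18) = 0.0526.
This is the posterior mode — the MAP estimate.

0.0000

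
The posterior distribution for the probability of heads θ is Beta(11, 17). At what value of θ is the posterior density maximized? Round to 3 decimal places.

0.385

Mode = (11−1)/(11+17−2) = 10/26 = 0.385.
Mean = 11/(11+17) = 11/28 = 0.393.
This is the posterior mode — the MAP estimate.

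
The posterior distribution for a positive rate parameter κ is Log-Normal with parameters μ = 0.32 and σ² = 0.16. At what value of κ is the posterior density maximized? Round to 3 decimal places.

1.174

Mode = exp(μ − σ²) = exp(0.16) = 1.174.
Mean = exp(μ + σ²/2) = exp(0.400) = 1.492.
This is the posterior mode — the MAP estimate.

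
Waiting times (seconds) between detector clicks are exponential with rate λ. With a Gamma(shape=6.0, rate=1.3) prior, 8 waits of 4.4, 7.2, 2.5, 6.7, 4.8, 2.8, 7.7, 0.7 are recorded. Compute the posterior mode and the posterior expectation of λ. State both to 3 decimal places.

Σ times = 36.8. Posterior: Gamma(shape = 6.0+8 = 14.0, rate = 1.3+36.8 = 38.1).
Mode = (α−1)/β = 13.0/38.1 = 0.341.
Mean = α/β = 14.0/38.1 = 0.367.

λ_MAP = 0.341, E[λ|data] = 0.367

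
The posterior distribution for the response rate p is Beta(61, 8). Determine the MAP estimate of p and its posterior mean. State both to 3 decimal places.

Mode = (61−1)/(61+8−2) = 60/67 = 0.896.
Mean = 61/(61+8) = 61/69 = 0.884.
The posterior is left-skewed, so the mode exceeds the mean.

p_MAP = 0.896, E[p|data] = 0.884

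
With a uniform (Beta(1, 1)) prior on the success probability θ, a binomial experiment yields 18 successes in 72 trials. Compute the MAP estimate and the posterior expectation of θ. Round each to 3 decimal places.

Posterior: Beta(1+18, 1+54) = Beta(19, 55).
Mode = (19−1)/(19+55−2) = 18/72 = 0.250.
Mean = 19/(19+55) = 19/74 = 0.257.

MAP estimate = 0.250, posterior expectation = 0.257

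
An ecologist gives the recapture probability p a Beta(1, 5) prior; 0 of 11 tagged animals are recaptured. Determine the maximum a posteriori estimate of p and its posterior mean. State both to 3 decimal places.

MAP = 0.000, posterior mean = 0.059

Posterior: Beta(1+0, 5+11) = Beta(1, 16).
Since α = 1 ≤ 1 and β > 1, the Beta density is monotone decreasing on [0,1]; the mode is at 0.
Mean = 1/(1+16) = 0.059.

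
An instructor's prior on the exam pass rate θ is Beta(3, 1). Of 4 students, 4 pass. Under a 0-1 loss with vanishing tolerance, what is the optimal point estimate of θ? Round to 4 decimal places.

1.0000

Posterior: Beta(3+4, 1+0) = Beta(7, 1).
Since β = 1 ≤ 1 and α > 1, the Beta density is monotone increasing on [0,1]; the mode is at 1.
Mean = 7/(7+1) = 0.8750.
This is the posterior mode — the MAP estimate.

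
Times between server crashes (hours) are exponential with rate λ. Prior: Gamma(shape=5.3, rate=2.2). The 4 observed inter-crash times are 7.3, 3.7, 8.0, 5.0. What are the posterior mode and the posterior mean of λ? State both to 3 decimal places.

Σ times = 24.0. Posterior: Gamma(shape = 5.3+4 = 9.3, rate = 2.2+24.0 = 26.2).
Mode = (α−1)/β = 8.3/26.2 = 0.317.
Mean = α/β = 9.3/26.2 = 0.355.
The mean is pulled above the mode by the posterior's right skew.

posterior mode = 0.317, posterior mean = 0.355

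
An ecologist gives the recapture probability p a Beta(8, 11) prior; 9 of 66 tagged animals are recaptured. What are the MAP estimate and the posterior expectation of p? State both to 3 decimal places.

p_MAP = 0.193, E[p|data] = 0.200

Posterior: Beta(8+9, 11+57) = Beta(17, 68).
Mode = (17−1)/(17+68−2) = 16/83 = 0.193.
Mean = 17/(17+68) = 17/85 = 0.200.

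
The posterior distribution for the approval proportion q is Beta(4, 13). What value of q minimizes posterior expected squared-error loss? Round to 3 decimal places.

0.235

Mode = (4−1)/(4+13−2) = 3/15 = 0.200.
Mean = 4/(4+13) = 4/17 = 0.235.
Squared-error loss ⇒ the optimal estimator is the posterior mean.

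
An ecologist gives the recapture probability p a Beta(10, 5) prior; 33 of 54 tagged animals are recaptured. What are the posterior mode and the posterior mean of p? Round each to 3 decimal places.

MAP = 0.627; posterior mean = 0.623

Posterior: Beta(10+33, 5+21) = Beta(43, 26).
Mode = (43−1)/(43+26−2) = 42/67 = 0.627.
Mean = 43/(43+26) = 43/69 = 0.623.
Left-skewed posterior ⇒ mean < mode.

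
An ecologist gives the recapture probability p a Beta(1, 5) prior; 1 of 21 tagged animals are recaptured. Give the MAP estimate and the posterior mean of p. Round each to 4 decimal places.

MAP = 0.0400, posterior mean = 0.0741

Posterior: Beta(1+1, 5+20) = Beta(2, 25).
Mode = (2−1)/(2+25−2) = 1/25 = 0.0400.
Mean = 2/(2+25) = 2/27 = 0.0741.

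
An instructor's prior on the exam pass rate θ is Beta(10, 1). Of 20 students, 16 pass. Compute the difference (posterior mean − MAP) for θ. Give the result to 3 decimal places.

-0.023

Posterior: Beta(10+16, 1+4) = Beta(26, 5).
Mode = (26−1)/(26+5−2) = 25/29 = 0.862.
Mean = 26/(26+5) = 26/31 = 0.839.
Difference = 0.839 − 0.862 = -0.023.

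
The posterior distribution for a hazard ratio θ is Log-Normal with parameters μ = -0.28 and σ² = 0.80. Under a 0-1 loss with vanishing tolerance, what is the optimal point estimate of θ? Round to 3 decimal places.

Mode = exp(μ − σ²) = exp(-1.08) = 0.340.
Mean = exp(μ + σ²/2) = exp(0.120) = 1.127.
This is the posterior mode — the MAP estimate.

0.340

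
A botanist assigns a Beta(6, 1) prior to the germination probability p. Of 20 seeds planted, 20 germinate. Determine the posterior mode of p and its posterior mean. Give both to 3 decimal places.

Posterior: Beta(6+20, 1+0) = Beta(26, 1).
Since β = 1 ≤ 1 and α > 1, the Beta density is monotone increasing on [0,1]; the mode is at 1.
Mean = 26/(26+1) = 0.963.

MAP = 1.000, posterior mean = 0.963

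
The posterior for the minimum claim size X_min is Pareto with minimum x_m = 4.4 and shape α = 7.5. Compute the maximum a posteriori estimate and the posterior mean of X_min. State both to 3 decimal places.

The Pareto density is strictly decreasing on [x_m, ∞), so the mode is x_m = 4.400.
Mean = α·x_m/(α−1) = 7.5·4.4/6.5 = 5.077.
Right-skewed posterior ⇒ mode < mean.

maximum a posteriori estimate = 4.400, posterior mean = 5.077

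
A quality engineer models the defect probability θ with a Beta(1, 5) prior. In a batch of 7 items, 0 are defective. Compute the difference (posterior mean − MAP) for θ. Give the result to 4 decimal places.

0.0769

Posterior: Beta(1+0, 5+7) = Beta(1, 12).
Since α = 1 ≤ 1 and β > 1, the Beta density is monotone decreasing on [0,1]; the mode is at 0.
Mean = 1/(1+12) = 0.0769.
Difference = 0.0769 − 0.0000 = 0.0769.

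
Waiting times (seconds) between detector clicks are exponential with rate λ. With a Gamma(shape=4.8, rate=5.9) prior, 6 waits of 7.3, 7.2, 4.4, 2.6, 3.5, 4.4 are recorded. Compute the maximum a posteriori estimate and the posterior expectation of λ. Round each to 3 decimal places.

MAP = 0.278, posterior mean = 0.306

Σ times = 29.4. Posterior: Gamma(shape = 4.8+6 = 10.8, rate = 5.9+29.4 = 35.3).
Mode = (α−1)/β = 9.8/35.3 = 0.278.
Mean = α/β = 10.8/35.3 = 0.306.
The posterior is right-skewed, so the mean exceeds the mode.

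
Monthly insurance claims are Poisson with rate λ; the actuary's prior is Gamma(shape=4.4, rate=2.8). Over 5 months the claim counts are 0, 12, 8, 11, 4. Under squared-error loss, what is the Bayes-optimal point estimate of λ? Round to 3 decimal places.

5.051

Σ counts = 35. Posterior: Gamma(shape = 4.4+35 = 39.4, rate = 2.8+5 = 7.8).
Mode = (α−1)/β = 38.4/7.8 = 4.923.
Mean = α/β = 39.4/7.8 = 5.051.
Squared-error loss ⇒ the optimal estimator is the posterior mean.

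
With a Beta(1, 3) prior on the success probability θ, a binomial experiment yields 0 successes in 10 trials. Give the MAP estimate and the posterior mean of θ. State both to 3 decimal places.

MAP: 0.000. Posterior mean: 0.071.

Posterior: Beta(1+0, 3+10) = Beta(1, 13).
Since α = 1 ≤ 1 and β > 1, the Beta density is monotone decreasing on [0,1]; the mode is at 0.
Mean = 1/(1+13) = 0.071.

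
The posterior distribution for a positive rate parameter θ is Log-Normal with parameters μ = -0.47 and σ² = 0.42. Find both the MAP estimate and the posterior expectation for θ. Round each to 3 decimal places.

Mode = exp(μ − σ²) = exp(-0.89) = 0.411.
Mean = exp(μ + σ²/2) = exp(-0.260) = 0.771.
The mean is pulled above the mode by the posterior's right skew.

MAP: 0.411. Posterior mean: 0.771.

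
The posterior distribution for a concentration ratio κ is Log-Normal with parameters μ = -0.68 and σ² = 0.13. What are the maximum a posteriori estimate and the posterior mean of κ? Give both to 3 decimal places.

Mode = exp(μ − σ²) = exp(-0.81) = 0.445.
Mean = exp(μ + σ²/2) = exp(-0.615) = 0.541.

MAP: 0.445. Posterior mean: 0.541.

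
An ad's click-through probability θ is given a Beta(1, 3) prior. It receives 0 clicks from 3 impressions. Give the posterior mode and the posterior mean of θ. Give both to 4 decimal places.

Posterior: Beta(1+0, 3+3) = Beta(1, 6).
Since α = 1 ≤ 1 and β > 1, the Beta density is monotone decreasing on [0,1]; the mode is at 0.
Mean = 1/(1+6) = 0.1429.

MAP = 0.0000, posterior mean = 0.1429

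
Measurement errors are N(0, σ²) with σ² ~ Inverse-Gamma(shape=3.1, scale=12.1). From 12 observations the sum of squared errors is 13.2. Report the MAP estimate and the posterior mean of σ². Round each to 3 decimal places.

σ²_MAP = 1.851, E[σ²|data] = 2.309

Posterior: Inverse-Gamma(shape = 3.1+12/2 = 9.1, scale = 12.1+13.2/2 = 18.7).
Mode = β/(α+1) = 18.7/10.1 = 1.851.
Mean = β/(α−1) = 18.7/8.1 = 2.309.
The mean is pulled above the mode by the posterior's right skew.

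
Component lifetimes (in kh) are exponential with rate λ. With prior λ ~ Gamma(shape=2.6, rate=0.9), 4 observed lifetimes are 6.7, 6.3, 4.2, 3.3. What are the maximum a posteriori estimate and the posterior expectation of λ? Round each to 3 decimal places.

Σ times = 20.5. Posterior: Gamma(shape = 2.6+4 = 6.6, rate = 0.9+20.5 = 21.4).
Mode = (α−1)/β = 5.6/21.4 = 0.262.
Mean = α/β = 6.6/21.4 = 0.308.
Right-skewed posterior ⇒ mode < mean.

MAP = 0.262, posterior mean = 0.308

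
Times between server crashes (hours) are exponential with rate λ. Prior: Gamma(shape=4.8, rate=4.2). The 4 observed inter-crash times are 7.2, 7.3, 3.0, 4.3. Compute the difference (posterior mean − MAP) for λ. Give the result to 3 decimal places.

Σ times = 21.8. Posterior: Gamma(shape = 4.8+4 = 8.8, rate = 4.2+21.8 = 26.0).
Mode = (α−1)/β = 7.8/26.0 = 0.300.
Mean = α/β = 8.8/26.0 = 0.338.
Difference = 0.338 − 0.300 = 0.038.
The mean is pulled above the mode by the posterior's right skew.

0.038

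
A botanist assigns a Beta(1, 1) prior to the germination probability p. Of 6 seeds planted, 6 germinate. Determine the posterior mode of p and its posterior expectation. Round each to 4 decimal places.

Posterior: Beta(1+6, 1+0) = Beta(7, 1).
Since β = 1 ≤ 1 and α > 1, the Beta density is monotone increasing on [0,1]; the mode is at 1.
Mean = 7/(7+1) = 0.8750.

MAP: 1.0000. Posterior mean: 0.8750.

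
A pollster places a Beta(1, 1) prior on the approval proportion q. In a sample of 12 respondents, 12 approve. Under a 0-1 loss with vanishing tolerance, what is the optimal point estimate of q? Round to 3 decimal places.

Posterior: Beta(1+12, 1+0) = Beta(13, 1).
Since β = 1 ≤ 1 and α > 1, the Beta density is monotone increasing on [0,1]; the mode is at 1.
Mean = 13/(13+1) = 0.929.
This is the posterior mode — the MAP estimate.

1.000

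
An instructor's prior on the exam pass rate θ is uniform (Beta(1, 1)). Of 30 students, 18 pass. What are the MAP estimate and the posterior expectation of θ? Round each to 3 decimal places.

MAP = 0.600; posterior mean = 0.594

Posterior: Beta(1+18, 1+12) = Beta(19, 13).
Mode = (19−1)/(19+13−2) = 18/30 = 0.600.
With a flat prior the MAP equals the MLE, 18/30.
Mean = 19/(19+13) = 19/32 = 0.594.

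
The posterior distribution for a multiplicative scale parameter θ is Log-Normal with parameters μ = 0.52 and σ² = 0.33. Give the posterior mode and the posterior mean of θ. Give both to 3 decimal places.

Mode = exp(μ − σ²) = exp(0.19) = 1.209.
Mean = exp(μ + σ²/2) = exp(0.685) = 1.984.
The posterior is right-skewed, so the mean exceeds the mode.

MAP = 1.209, posterior mean = 1.984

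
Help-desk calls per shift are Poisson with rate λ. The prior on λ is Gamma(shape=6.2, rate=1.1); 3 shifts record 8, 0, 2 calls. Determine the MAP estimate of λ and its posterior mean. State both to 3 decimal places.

λ_MAP = 3.707, E[λ|data] = 3.951

Σ counts = 10. Posterior: Gamma(shape = 6.2+10 = 16.2, rate = 1.1+3 = 4.1).
Mode = (α−1)/β = 15.2/4.1 = 3.707.
Mean = α/β = 16.2/4.1 = 3.951.
The posterior is right-skewed, so the mean exceeds the mode.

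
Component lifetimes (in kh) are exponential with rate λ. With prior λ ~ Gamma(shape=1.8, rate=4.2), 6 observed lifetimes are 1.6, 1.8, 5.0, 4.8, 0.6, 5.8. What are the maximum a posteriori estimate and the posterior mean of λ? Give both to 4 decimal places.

MAP = 0.2857; posterior mean = 0.3277

Σ times = 19.6. Posterior: Gamma(shape = 1.8+6 = 7.8, rate = 4.2+19.6 = 23.8).
Mode = (α−1)/β = 6.8/23.8 = 0.2857.
Mean = α/β = 7.8/23.8 = 0.3277.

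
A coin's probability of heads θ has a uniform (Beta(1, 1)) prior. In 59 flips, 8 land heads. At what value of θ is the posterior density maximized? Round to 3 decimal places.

Posterior: Beta(1+8, 1+51) = Beta(9, 52).
Mode = (9−1)/(9+52−2) = 8/59 = 0.136.
With a flat prior the MAP equals the MLE, 8/59.
Mean = 9/(9+52) = 9/61 = 0.148.
This is the posterior mode — the MAP estimate.

0.136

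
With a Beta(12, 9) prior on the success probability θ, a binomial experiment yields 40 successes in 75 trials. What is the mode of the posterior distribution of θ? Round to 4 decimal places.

0.5426

Posterior: Beta(12+40, 9+35) = Beta(52, 44).
Mode = (52−1)/(52+44−2) = 51/94 = 0.5426.
Mean = 52/(52+44) = 52/96 = 0.5417.
This is the posterior mode — the MAP estimate.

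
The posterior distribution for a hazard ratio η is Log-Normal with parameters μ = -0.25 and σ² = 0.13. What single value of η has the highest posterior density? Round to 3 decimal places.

0.684

Mode = exp(μ − σ²) = exp(-0.38) = 0.684.
Mean = exp(μ + σ²/2) = exp(-0.185) = 0.831.
This is the posterior mode — the MAP estimate.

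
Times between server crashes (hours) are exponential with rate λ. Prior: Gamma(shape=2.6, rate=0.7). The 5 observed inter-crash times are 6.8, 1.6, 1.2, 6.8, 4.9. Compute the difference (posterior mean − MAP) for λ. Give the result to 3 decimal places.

0.045

Σ times = 21.3. Posterior: Gamma(shape = 2.6+5 = 7.6, rate = 0.7+21.3 = 22.0).
Mode = (α−1)/β = 6.6/22.0 = 0.300.
Mean = α/β = 7.6/22.0 = 0.345.
Difference = 0.345 − 0.300 = 0.045.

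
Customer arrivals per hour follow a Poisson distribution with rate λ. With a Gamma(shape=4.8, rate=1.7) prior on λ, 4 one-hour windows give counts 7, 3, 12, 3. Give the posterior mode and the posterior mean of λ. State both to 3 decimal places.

posterior mode = 5.053, posterior mean = 5.228

Σ counts = 25. Posterior: Gamma(shape = 4.8+25 = 29.8, rate = 1.7+4 = 5.7).
Mode = (α−1)/β = 28.8/5.7 = 5.053.
Mean = α/β = 29.8/5.7 = 5.228.
The mean is pulled above the mode by the posterior's right skew.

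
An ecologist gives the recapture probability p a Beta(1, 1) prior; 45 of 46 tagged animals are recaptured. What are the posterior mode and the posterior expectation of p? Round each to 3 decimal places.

Posterior: Beta(1+45, 1+1) = Beta(46, 2).
Mode = (46−1)/(46+2−2) = 45/46 = 0.978.
With a flat prior the MAP equals the MLE, 45/46.
Mean = 46/(46+2) = 46/48 = 0.958.
Left-skewed posterior ⇒ mean < mode.

MAP = 0.978, posterior mean = 0.958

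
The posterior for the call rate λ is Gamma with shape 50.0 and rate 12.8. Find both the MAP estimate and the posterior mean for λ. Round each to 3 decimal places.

MAP: 3.828. Posterior mean: 3.906.

Mode = (α−1)/β = 49.0/12.8 = 3.828.
Mean = α/β = 50.0/12.8 = 3.906.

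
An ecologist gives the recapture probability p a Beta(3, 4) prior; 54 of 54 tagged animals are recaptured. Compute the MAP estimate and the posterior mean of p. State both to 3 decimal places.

Posterior: Beta(3+54, 4+0) = Beta(57, 4).
Mode = (57−1)/(57+4−2) = 56/59 = 0.949.
Mean = 57/(57+4) = 57/61 = 0.934.

MAP = 0.949; posterior mean = 0.934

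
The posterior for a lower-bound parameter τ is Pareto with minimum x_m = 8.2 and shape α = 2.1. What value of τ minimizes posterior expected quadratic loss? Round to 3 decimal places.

15.655

The Pareto density is strictly decreasing on [x_m, ∞), so the mode is x_m = 8.200.
Mean = α·x_m/(α−1) = 2.1·8.2/1.1 = 15.655.
Quadratic loss ⇒ the optimal estimator is the posterior mean.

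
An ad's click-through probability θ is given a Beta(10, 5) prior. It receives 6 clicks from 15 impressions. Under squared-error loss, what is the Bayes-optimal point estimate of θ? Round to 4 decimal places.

0.5333

Posterior: Beta(10+6, 5+9) = Beta(16, 14).
Mode = (16−1)/(16+14−2) = 15/28 = 0.5357.
Mean = 16/(16+14) = 16/30 = 0.5333.
Squared-error loss ⇒ the optimal estimator is the posterior mean.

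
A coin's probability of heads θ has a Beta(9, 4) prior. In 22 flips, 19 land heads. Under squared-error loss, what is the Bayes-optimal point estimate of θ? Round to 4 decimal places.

Posterior: Beta(9+19, 4+3) = Beta(28, 7).
Mode = (28−1)/(28+7−2) = 27/33 = 0.8182.
Mean = 28/(28+7) = 28/35 = 0.8000.
Squared-error loss ⇒ the optimal estimator is the posterior mean.

0.8000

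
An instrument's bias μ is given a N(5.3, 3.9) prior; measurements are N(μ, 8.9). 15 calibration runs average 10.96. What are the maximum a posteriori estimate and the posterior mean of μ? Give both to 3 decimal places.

Posterior for μ is Normal. Precision-weighted mean: (1/3.9·5.3 + 15/8.9·10.96) / (1/3.9 + 15/8.9) = 10.213.
A Normal posterior is symmetric, so mode = mean.

MAP = 10.213; posterior mean = 10.213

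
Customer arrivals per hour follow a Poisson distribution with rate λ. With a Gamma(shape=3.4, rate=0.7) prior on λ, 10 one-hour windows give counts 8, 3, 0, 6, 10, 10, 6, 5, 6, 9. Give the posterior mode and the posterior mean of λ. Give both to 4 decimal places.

MAP: 6.1121. Posterior mean: 6.2056.

Σ counts = 63. Posterior: Gamma(shape = 3.4+63 = 66.4, rate = 0.7+10 = 10.7).
Mode = (α−1)/β = 65.4/10.7 = 6.1121.
Mean = α/β = 66.4/10.7 = 6.2056.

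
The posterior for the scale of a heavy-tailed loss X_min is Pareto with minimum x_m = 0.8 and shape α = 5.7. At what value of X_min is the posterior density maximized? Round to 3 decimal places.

The Pareto density is strictly decreasing on [x_m, ∞), so the mode is x_m = 0.800.
Mean = α·x_m/(α−1) = 5.7·0.8/4.7 = 0.970.
This is the posterior mode — the MAP estimate.

0.800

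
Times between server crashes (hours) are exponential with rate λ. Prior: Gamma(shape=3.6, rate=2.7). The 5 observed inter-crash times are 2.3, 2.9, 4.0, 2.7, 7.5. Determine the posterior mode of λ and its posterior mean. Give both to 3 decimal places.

Σ times = 19.4. Posterior: Gamma(shape = 3.6+5 = 8.6, rate = 2.7+19.4 = 22.1).
Mode = (α−1)/β = 7.6/22.1 = 0.344.
Mean = α/β = 8.6/22.1 = 0.389.

λ_MAP = 0.344, E[λ|data] = 0.389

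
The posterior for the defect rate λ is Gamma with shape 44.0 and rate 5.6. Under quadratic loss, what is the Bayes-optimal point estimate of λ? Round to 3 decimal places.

7.857

Mode = (α−1)/β = 43.0/5.6 = 7.679.
Mean = α/β = 44.0/5.6 = 7.857.
Quadratic loss ⇒ the optimal estimator is the posterior mean.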